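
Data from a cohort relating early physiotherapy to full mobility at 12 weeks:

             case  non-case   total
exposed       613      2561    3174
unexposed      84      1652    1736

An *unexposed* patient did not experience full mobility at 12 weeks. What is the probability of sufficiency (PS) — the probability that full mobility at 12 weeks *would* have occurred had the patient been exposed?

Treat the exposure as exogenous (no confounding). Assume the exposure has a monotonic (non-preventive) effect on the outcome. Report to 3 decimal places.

PS ≈ 0.152

p₁ = P(outcome | exposed) = 613/3174 = 0.19313
p₀ = P(outcome | unexposed) = 84/1736 = 0.048387
Under exogeneity and monotonicity, PS = (p₁ − p₀) / (1 − p₀).
PS = (0.19313 − 0.048387) / (1 − 0.048387) = 0.14474 / 0.95161 ≈ 0.1521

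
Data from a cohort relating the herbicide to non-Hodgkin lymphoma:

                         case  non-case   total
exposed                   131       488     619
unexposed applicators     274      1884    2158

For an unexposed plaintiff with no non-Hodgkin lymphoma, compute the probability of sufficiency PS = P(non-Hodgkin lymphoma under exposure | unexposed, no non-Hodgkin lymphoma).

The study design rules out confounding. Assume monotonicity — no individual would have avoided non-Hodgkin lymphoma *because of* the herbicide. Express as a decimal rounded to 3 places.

PS ≈ 0.097

p₁ = P(outcome | exposed) = 131/619 = 0.21163
p₀ = P(outcome | unexposed) = 274/2158 = 0.12697
Under exogeneity and monotonicity, PS = (p₁ − p₀) / (1 − p₀).
PS = (0.21163 − 0.12697) / (1 − 0.12697) = 0.084662 / 0.87303 ≈ 0.0970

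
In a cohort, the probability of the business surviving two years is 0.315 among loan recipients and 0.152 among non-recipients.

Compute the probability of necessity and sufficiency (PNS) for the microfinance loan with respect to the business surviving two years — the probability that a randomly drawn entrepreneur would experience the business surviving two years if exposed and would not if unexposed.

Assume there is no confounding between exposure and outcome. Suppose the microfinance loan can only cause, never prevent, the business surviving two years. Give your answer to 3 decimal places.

Let p₁ = 0.315, p₀ = 0.152.
Under exogeneity and monotonicity, PNS = p₁ − p₀.
PNS = 0.315 − 0.152 = 0.163

PNS ≈ 0.163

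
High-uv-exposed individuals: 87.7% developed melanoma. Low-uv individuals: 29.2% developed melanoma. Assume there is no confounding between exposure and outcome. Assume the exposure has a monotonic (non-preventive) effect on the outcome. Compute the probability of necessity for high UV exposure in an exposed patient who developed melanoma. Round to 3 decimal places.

p₁ = 0.877, p₀ = 0.292.
Under exogeneity and monotonicity, PN = (p₁ − p₀) / p₁.
PN = (0.877 − 0.292) / 0.877 = 0.585 / 0.877 ≈ 0.6670

PN ≈ 0.667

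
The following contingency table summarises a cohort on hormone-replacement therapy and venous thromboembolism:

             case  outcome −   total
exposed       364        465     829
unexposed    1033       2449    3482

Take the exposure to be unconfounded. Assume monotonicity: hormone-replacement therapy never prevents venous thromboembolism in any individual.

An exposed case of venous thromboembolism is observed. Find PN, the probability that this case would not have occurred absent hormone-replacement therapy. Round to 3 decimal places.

p₁ = P(outcome | exposed) = 364/829 = 0.43908
p₀ = P(outcome | unexposed) = 1033/3482 = 0.29667
Under exogeneity and monotonicity, PN = (p₁ − p₀) / p₁.
PN = (0.43908 − 0.29667) / 0.43908 = 0.14241 / 0.43908 ≈ 0.3243

PN ≈ 0.324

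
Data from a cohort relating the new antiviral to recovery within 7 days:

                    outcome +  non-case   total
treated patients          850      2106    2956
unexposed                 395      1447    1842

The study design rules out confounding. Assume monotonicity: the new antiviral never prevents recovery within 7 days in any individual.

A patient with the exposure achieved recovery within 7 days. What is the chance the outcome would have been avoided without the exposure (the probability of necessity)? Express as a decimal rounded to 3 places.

PN ≈ 0.254

p₁ = P(outcome | exposed) = 850/2956 = 0.28755
p₀ = P(outcome | unexposed) = 395/1842 = 0.21444
Under exogeneity and monotonicity, PN = (p₁ − p₀) / p₁.
PN = (0.28755 − 0.21444) / 0.28755 = 0.07311 / 0.28755 ≈ 0.2543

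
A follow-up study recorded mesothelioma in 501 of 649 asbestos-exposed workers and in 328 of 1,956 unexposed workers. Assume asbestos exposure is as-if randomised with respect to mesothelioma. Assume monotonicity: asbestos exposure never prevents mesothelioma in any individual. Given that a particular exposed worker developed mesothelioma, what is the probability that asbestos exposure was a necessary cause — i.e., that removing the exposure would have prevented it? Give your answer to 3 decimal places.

PN ≈ 0.783

p₁ = P(outcome | exposed) = 501/649 = 0.77196
p₀ = P(outcome | unexposed) = 328/1956 = 0.16769
Under exogeneity and monotonicity, PN = (p₁ − p₀) / p₁.
PN = (0.77196 − 0.16769) / 0.77196 = 0.60427 / 0.77196 ≈ 0.7828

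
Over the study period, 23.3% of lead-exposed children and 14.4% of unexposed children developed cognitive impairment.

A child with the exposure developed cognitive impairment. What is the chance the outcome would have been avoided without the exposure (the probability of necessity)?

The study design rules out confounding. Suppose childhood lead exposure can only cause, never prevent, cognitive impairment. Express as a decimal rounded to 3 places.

p₁ = 0.233, p₀ = 0.144.
Under exogeneity and monotonicity, PN = (p₁ − p₀) / p₁.
PN = (0.233 − 0.144) / 0.233 = 0.089 / 0.233 ≈ 0.3820

PN ≈ 0.382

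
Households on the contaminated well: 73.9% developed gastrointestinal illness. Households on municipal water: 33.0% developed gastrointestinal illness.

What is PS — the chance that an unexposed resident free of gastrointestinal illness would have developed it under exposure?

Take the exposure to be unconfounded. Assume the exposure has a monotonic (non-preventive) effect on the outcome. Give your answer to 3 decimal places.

PS ≈ 0.610

p₁ = 0.739, p₀ = 0.33.
Under exogeneity and monotonicity, PS = (p₁ − p₀) / (1 − p₀).
PS = (0.739 − 0.33) / (1 − 0.33) = 0.409 / 0.67 ≈ 0.6104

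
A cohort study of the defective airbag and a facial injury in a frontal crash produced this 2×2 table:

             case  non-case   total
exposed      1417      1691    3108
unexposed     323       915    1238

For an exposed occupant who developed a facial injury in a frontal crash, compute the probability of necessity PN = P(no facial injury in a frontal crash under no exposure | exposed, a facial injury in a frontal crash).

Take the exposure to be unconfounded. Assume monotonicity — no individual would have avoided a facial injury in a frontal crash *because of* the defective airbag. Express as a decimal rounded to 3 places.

PN ≈ 0.428

p₁ = P(outcome | exposed) = 1417/3108 = 0.45592
p₀ = P(outcome | unexposed) = 323/1238 = 0.2609
Under exogeneity and monotonicity, PN = (p₁ − p₀) / p₁.
PN = (0.45592 − 0.2609) / 0.45592 = 0.19502 / 0.45592 ≈ 0.4277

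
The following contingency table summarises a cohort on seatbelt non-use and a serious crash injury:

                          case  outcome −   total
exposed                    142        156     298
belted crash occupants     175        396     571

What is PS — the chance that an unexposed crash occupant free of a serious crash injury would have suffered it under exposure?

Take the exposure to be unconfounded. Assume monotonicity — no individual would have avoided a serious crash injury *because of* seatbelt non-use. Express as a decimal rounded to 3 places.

PS ≈ 0.245

p₁ = P(outcome | exposed) = 142/298 = 0.47651
p₀ = P(outcome | unexposed) = 175/571 = 0.30648
Under exogeneity and monotonicity, PS = (p₁ − p₀) / (1 − p₀).
PS = (0.47651 − 0.30648) / (1 − 0.30648) = 0.17003 / 0.69352 ≈ 0.2452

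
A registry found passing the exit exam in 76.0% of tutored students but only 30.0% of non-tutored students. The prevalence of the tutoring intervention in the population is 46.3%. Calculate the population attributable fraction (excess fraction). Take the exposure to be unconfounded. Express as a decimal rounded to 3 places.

PAF ≈ 0.415

p₁ = 0.76, p₀ = 0.3.
Overall risk P(Y=1) = π·p₁ + (1−π)·p₀ = 0.463×0.76 + 0.537×0.3 = 0.51298.
Under exogeneity, PAF = [P(Y=1) − p₀] / P(Y=1).
PAF = (0.51298 − 0.3) / 0.51298 ≈ 0.4152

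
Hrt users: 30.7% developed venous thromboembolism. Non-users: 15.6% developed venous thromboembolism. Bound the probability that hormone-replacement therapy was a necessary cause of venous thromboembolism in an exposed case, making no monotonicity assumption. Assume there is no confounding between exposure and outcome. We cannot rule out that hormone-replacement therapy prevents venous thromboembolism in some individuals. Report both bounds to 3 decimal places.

0.492 ≤ PN ≤ 1.000

p₁ = 0.307, p₀ = 0.156.
Under exogeneity alone the bounds on PN are max{0,(p₁−p₀)/p₁} ≤ PN ≤ min{1,(1−p₀)/p₁}.
  lower = (p₁ − p₀)/p₁ = 0.151 / 0.307 ≈ 0.4919
  upper = min{1, (1 − p₀)/p₁} = 0.844 / 0.307 ≈ 2.7492 → capped at 1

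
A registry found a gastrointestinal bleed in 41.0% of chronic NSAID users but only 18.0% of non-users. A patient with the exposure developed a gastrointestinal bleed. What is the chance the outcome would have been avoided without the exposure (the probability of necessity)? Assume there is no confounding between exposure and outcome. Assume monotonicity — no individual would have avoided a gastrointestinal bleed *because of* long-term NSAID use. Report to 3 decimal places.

PN ≈ 0.561

p₁ = 0.41, p₀ = 0.18.
Under exogeneity and monotonicity, PN = (p₁ − p₀) / p₁.
PN = (0.41 − 0.18) / 0.41 = 0.23 / 0.41 ≈ 0.5610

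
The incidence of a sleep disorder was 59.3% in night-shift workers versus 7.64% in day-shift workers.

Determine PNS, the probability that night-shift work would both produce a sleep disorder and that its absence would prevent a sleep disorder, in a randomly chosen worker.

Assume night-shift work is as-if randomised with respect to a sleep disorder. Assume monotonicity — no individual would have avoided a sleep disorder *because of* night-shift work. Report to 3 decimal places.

p₁ = 0.593, p₀ = 0.0764.
Under exogeneity and monotonicity, PNS = p₁ − p₀.
PNS = 0.593 − 0.0764 = 0.5166

PNS ≈ 0.517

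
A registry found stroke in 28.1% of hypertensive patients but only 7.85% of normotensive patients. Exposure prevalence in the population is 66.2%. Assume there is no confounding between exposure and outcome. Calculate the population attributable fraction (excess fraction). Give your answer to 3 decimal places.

PAF ≈ 0.631

p₁ = 0.281, p₀ = 0.0785.
Overall risk P(Y=1) = π·p₁ + (1−π)·p₀ = 0.662×0.281 + 0.338×0.0785 = 0.21256.
Under exogeneity, PAF = [P(Y=1) − p₀] / P(Y=1).
PAF = (0.21256 − 0.0785) / 0.21256 ≈ 0.6307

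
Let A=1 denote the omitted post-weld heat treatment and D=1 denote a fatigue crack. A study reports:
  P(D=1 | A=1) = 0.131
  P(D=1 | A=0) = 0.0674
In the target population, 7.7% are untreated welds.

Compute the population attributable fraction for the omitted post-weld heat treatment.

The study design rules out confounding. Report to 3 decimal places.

PAF ≈ 0.068

Let p₁ = 0.131, p₀ = 0.0674.
Overall risk P(Y=1) = π·p₁ + (1−π)·p₀ = 0.077×0.131 + 0.923×0.0674 = 0.072297.
Under exogeneity, PAF = [P(Y=1) − p₀] / P(Y=1).
PAF = (0.072297 − 0.0674) / 0.072297 ≈ 0.0677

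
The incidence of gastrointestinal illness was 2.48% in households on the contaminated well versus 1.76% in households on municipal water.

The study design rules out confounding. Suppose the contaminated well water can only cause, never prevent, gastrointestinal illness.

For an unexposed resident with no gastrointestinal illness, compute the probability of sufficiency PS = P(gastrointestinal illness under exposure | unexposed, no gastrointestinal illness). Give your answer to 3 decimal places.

PS ≈ 0.007

p₁ = 0.0248, p₀ = 0.0176.
Under exogeneity and monotonicity, PS = (p₁ − p₀) / (1 − p₀).
PS = (0.0248 − 0.0176) / (1 − 0.0176) = 0.0072 / 0.9824 ≈ 0.0073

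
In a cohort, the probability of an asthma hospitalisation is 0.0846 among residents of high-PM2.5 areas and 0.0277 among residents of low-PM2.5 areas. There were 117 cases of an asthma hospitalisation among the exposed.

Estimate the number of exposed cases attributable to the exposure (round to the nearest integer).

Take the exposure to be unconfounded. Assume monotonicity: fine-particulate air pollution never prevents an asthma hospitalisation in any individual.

about 79 cases

Let p₁ = 0.0846, p₀ = 0.0277.
PN = (p₁ − p₀)/p₁ = (0.0846 − 0.0277) / 0.0846 ≈ 0.67258.
Attributable cases ≈ PN × (exposed cases) = 0.67258 × 117 ≈ 78.69.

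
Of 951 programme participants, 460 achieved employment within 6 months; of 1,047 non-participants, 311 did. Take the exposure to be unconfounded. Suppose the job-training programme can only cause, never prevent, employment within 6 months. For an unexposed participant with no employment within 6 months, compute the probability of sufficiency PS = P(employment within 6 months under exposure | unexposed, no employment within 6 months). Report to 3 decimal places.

p₁ = P(outcome | exposed) = 460/951 = 0.4837
p₀ = P(outcome | unexposed) = 311/1047 = 0.29704
Under exogeneity and monotonicity, PS = (p₁ − p₀) / (1 − p₀).
PS = (0.4837 − 0.29704) / (1 − 0.29704) = 0.18666 / 0.70296 ≈ 0.2655

PS ≈ 0.266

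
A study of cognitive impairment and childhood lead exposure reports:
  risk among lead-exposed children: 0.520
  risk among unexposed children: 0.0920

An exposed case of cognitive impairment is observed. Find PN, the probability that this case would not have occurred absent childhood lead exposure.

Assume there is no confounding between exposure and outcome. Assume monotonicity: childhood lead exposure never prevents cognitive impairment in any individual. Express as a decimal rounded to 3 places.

PN ≈ 0.823

Let p₁ = 0.52, p₀ = 0.092.
Under exogeneity and monotonicity, PN = (p₁ − p₀) / p₁.
PN = (0.52 − 0.092) / 0.52 = 0.428 / 0.52 ≈ 0.8231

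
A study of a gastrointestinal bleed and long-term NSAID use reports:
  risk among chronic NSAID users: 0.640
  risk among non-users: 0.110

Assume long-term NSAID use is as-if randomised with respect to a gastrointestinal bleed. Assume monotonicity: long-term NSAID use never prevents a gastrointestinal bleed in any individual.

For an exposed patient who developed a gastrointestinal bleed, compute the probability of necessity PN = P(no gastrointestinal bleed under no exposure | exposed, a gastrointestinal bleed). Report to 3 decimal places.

PN ≈ 0.828

Let p₁ = 0.64, p₀ = 0.11.
Under exogeneity and monotonicity, PN = (p₁ − p₀) / p₁.
PN = (0.64 − 0.11) / 0.64 = 0.53 / 0.64 ≈ 0.8281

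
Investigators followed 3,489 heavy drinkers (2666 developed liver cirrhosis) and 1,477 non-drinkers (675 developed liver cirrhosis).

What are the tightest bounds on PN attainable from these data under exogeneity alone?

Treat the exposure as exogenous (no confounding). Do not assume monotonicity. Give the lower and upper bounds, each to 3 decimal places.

0.402 ≤ PN ≤ 0.711

p₁ = P(outcome | exposed) = 2666/3489 = 0.76412
p₀ = P(outcome | unexposed) = 675/1477 = 0.45701
Under exogeneity alone the bounds on PN are max{0,(p₁−p₀)/p₁} ≤ PN ≤ min{1,(1−p₀)/p₁}.
  lower = (p₁ − p₀)/p₁ = 0.30711 / 0.76412 ≈ 0.4019
  upper = min{1, (1 − p₀)/p₁} = 0.54299 / 0.76412 ≈ 0.7106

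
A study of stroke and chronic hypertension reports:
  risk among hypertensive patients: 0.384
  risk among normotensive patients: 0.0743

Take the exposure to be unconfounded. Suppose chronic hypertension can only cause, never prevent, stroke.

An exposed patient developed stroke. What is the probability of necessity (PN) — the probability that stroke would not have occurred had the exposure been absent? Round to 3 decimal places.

PN ≈ 0.807

Let p₁ = 0.384, p₀ = 0.0743.
Under exogeneity and monotonicity, PN = (p₁ − p₀) / p₁.
PN = (0.384 − 0.0743) / 0.384 = 0.3097 / 0.384 ≈ 0.8065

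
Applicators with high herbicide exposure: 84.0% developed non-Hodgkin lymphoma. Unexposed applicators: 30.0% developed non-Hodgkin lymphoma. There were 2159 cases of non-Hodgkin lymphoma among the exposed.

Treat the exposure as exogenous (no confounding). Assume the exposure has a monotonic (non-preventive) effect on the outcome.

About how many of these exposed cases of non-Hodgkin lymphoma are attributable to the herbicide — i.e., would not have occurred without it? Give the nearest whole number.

about 1388 cases

p₁ = 0.84, p₀ = 0.3.
PN = (p₁ − p₀)/p₁ = (0.84 − 0.3) / 0.84 ≈ 0.64286.
Attributable cases ≈ PN × (exposed cases) = 0.64286 × 2159 ≈ 1387.93.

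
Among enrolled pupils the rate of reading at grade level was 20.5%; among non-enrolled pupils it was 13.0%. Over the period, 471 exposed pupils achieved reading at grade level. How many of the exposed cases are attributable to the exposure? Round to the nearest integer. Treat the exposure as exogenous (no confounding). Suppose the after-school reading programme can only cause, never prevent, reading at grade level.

about 172 cases

p₁ = 0.205, p₀ = 0.13.
PN = (p₁ − p₀)/p₁ = (0.205 − 0.13) / 0.205 ≈ 0.36585.
Attributable cases ≈ PN × (exposed cases) = 0.36585 × 471 ≈ 172.32.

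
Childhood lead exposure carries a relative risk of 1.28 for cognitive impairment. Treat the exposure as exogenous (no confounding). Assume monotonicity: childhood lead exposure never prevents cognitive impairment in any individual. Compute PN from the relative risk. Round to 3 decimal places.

PN ≈ 0.219

Under exogeneity and monotonicity, PN = (RR − 1) / RR = 1 − 1/RR.
PN = (1.28 − 1) / 1.28 = 0.28 / 1.28 ≈ 0.2188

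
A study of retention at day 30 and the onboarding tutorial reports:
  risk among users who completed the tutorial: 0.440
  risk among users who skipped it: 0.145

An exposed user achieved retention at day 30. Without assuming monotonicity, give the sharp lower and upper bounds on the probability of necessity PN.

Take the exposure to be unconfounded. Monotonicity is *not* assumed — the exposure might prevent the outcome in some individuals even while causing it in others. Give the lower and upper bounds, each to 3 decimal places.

Let p₁ = 0.44, p₀ = 0.145.
Under exogeneity alone the bounds on PN are max{0,(p₁−p₀)/p₁} ≤ PN ≤ min{1,(1−p₀)/p₁}.
  lower = (p₁ − p₀)/p₁ = 0.295 / 0.44 ≈ 0.6705
  upper = min{1, (1 − p₀)/p₁} = 0.855 / 0.44 ≈ 1.9432 → capped at 1

0.670 ≤ PN ≤ 1.000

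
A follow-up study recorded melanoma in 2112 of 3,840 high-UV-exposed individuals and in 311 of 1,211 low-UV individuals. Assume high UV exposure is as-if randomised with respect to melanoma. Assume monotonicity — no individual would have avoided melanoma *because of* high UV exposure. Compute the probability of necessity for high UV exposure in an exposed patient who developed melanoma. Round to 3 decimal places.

p₁ = P(outcome | exposed) = 2112/3840 = 0.55
p₀ = P(outcome | unexposed) = 311/1211 = 0.25681
Under exogeneity and monotonicity, PN = (p₁ − p₀) / p₁.
PN = (0.55 − 0.25681) / 0.55 = 0.29319 / 0.55 ≈ 0.5331

PN ≈ 0.533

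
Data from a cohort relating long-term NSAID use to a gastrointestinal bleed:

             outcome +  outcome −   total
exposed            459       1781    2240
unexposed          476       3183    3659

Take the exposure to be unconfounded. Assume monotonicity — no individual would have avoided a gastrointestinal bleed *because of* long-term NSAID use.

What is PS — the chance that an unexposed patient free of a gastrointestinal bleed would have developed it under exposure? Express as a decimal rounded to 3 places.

PS ≈ 0.086

p₁ = P(outcome | exposed) = 459/2240 = 0.20491
p₀ = P(outcome | unexposed) = 476/3659 = 0.13009
Under exogeneity and monotonicity, PS = (p₁ − p₀) / (1 − p₀).
PS = (0.20491 − 0.13009) / (1 − 0.13009) = 0.074821 / 0.86991 ≈ 0.0860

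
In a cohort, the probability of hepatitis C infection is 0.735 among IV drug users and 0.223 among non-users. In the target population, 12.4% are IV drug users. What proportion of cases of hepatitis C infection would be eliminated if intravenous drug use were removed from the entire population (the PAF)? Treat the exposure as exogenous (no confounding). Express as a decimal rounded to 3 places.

Let p₁ = 0.735, p₀ = 0.223.
Overall risk P(Y=1) = π·p₁ + (1−π)·p₀ = 0.124×0.735 + 0.876×0.223 = 0.28649.
Under exogeneity, PAF = [P(Y=1) − p₀] / P(Y=1).
PAF = (0.28649 − 0.223) / 0.28649 ≈ 0.2216

PAF ≈ 0.222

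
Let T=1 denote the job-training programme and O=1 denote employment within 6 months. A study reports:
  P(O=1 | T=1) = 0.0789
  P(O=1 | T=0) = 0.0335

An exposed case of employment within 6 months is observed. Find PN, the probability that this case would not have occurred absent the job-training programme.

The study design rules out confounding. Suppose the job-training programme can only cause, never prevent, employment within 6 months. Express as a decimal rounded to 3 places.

Let p₁ = 0.0789, p₀ = 0.0335.
Under exogeneity and monotonicity, PN = (p₁ − p₀) / p₁.
PN = (0.0789 − 0.0335) / 0.0789 = 0.0454 / 0.0789 ≈ 0.5754

PN ≈ 0.575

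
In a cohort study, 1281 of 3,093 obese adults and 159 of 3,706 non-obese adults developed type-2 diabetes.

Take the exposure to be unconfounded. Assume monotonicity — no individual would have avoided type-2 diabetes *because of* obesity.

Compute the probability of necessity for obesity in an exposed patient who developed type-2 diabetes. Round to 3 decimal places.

p₁ = P(outcome | exposed) = 1281/3093 = 0.41416
p₀ = P(outcome | unexposed) = 159/3706 = 0.042903
Under exogeneity and monotonicity, PN = (p₁ − p₀) / p₁.
PN = (0.41416 − 0.042903) / 0.41416 = 0.37126 / 0.41416 ≈ 0.8964

PN ≈ 0.896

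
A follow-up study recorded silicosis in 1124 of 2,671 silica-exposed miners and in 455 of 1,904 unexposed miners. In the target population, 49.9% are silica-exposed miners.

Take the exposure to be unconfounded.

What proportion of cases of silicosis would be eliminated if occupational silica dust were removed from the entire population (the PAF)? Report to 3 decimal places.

PAF ≈ 0.275

p₁ = P(outcome | exposed) = 1124/2671 = 0.42082
p₀ = P(outcome | unexposed) = 455/1904 = 0.23897
Overall risk P(Y=1) = π·p₁ + (1−π)·p₀ = 0.499×0.42082 + 0.501×0.23897 = 0.32971.
Under exogeneity, PAF = [P(Y=1) − p₀] / P(Y=1).
PAF = (0.32971 − 0.23897) / 0.32971 ≈ 0.2752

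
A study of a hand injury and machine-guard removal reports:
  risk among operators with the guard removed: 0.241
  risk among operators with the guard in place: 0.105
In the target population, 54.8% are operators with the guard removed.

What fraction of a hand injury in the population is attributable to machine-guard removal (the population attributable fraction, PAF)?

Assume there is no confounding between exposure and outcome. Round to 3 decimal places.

PAF ≈ 0.415

Let p₁ = 0.241, p₀ = 0.105.
Overall risk P(Y=1) = π·p₁ + (1−π)·p₀ = 0.548×0.241 + 0.452×0.105 = 0.17953.
Under exogeneity, PAF = [P(Y=1) − p₀] / P(Y=1).
PAF = (0.17953 − 0.105) / 0.17953 ≈ 0.4151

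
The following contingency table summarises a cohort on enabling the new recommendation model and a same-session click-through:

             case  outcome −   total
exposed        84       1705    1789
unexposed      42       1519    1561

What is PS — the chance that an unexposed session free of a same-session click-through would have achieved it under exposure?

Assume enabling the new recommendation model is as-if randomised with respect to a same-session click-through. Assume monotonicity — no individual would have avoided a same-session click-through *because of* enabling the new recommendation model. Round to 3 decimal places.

PS ≈ 0.021

p₁ = P(outcome | exposed) = 84/1789 = 0.046954
p₀ = P(outcome | unexposed) = 42/1561 = 0.026906
Under exogeneity and monotonicity, PS = (p₁ − p₀) / (1 − p₀).
PS = (0.046954 − 0.026906) / (1 − 0.026906) = 0.020048 / 0.97309 ≈ 0.0206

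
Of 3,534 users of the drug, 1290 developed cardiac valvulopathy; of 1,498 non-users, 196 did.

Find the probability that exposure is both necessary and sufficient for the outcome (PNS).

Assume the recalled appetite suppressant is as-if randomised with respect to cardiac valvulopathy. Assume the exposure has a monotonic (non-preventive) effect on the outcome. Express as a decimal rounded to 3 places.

p₁ = P(outcome | exposed) = 1290/3534 = 0.36503
p₀ = P(outcome | unexposed) = 196/1498 = 0.13084
Under exogeneity and monotonicity, PNS = p₁ − p₀.
PNS = 0.36503 − 0.13084 = 0.23418

PNS ≈ 0.234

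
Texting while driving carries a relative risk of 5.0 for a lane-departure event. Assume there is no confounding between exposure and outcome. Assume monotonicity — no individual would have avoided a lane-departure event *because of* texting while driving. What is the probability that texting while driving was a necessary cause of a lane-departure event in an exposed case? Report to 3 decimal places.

Under exogeneity and monotonicity, PN = (RR − 1) / RR = 1 − 1/RR.
PN = (5.0 − 1) / 5.0 = 4 / 5.0 ≈ 0.8000

PN ≈ 0.800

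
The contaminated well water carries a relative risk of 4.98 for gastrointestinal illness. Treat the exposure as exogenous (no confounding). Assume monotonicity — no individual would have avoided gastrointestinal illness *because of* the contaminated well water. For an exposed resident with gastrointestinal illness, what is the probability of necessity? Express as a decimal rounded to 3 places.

PN ≈ 0.799

Under exogeneity and monotonicity, PN = (RR − 1) / RR = 1 − 1/RR.
PN = (4.98 − 1) / 4.98 = 3.98 / 4.98 ≈ 0.7992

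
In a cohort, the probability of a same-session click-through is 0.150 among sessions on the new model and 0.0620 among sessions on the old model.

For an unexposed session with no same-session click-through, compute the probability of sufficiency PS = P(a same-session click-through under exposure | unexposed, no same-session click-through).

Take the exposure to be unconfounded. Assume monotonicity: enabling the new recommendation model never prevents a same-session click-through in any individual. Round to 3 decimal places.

Let p₁ = 0.15, p₀ = 0.062.
Under exogeneity and monotonicity, PS = (p₁ − p₀) / (1 − p₀).
PS = (0.15 − 0.062) / (1 − 0.062) = 0.088 / 0.938 ≈ 0.0938

PS ≈ 0.094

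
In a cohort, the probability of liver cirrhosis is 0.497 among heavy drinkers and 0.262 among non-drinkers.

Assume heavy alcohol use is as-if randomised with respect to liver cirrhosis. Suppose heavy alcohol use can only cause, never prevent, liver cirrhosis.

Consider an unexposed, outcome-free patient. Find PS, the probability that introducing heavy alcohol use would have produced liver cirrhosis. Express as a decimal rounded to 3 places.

PS ≈ 0.318

Let p₁ = 0.497, p₀ = 0.262.
Under exogeneity and monotonicity, PS = (p₁ − p₀) / (1 − p₀).
PS = (0.497 − 0.262) / (1 − 0.262) = 0.235 / 0.738 ≈ 0.3184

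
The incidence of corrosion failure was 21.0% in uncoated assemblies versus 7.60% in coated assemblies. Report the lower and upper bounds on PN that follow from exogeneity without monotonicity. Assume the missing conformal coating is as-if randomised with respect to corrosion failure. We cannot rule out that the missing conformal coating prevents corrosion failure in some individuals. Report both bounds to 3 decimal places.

0.638 ≤ PN ≤ 1.000

p₁ = 0.21, p₀ = 0.076.
Under exogeneity alone the bounds on PN are max{0,(p₁−p₀)/p₁} ≤ PN ≤ min{1,(1−p₀)/p₁}.
  lower = (p₁ − p₀)/p₁ = 0.134 / 0.21 ≈ 0.6381
  upper = min{1, (1 − p₀)/p₁} = 0.924 / 0.21 ≈ 4.4000 → capped at 1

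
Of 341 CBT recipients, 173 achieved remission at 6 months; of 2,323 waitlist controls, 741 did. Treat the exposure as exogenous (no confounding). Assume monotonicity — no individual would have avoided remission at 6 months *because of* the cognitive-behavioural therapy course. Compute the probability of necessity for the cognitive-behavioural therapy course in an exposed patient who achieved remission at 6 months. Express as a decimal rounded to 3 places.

p₁ = P(outcome | exposed) = 173/341 = 0.50733
p₀ = P(outcome | unexposed) = 741/2323 = 0.31898
Under exogeneity and monotonicity, PN = (p₁ − p₀) / p₁.
PN = (0.50733 − 0.31898) / 0.50733 = 0.18835 / 0.50733 ≈ 0.3713

PN ≈ 0.371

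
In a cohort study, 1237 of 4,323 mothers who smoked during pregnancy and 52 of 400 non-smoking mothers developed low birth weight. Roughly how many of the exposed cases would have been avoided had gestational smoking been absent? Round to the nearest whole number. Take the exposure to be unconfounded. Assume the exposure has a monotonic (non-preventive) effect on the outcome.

p₁ = P(outcome | exposed) = 1237/4323 = 0.28614
p₀ = P(outcome | unexposed) = 52/400 = 0.13
PN = (p₁ − p₀)/p₁ = (0.28614 − 0.13) / 0.28614 ≈ 0.54568.
Attributable cases ≈ PN × (exposed cases) = 0.54568 × 1237 ≈ 675.01.

about 675 cases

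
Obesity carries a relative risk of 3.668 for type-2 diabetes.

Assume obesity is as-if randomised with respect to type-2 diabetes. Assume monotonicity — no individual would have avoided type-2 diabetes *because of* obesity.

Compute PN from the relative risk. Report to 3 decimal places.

PN ≈ 0.727

Under exogeneity and monotonicity, PN = (RR − 1) / RR = 1 − 1/RR.
PN = (3.668 − 1) / 3.668 = 2.668 / 3.668 ≈ 0.7274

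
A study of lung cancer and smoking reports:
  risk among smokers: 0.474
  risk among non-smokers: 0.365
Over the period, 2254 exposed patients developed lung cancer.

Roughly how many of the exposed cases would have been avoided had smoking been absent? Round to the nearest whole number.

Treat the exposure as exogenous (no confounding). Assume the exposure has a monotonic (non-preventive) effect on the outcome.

about 518 cases

Let p₁ = 0.474, p₀ = 0.365.
PN = (p₁ − p₀)/p₁ = (0.474 − 0.365) / 0.474 ≈ 0.22996.
Attributable cases ≈ PN × (exposed cases) = 0.22996 × 2254 ≈ 518.32.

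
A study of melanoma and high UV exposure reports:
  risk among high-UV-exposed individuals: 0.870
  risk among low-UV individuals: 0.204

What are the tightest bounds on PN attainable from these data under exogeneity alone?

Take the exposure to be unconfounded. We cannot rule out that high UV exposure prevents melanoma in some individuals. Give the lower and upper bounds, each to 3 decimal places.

Let p₁ = 0.87, p₀ = 0.204.
Under exogeneity alone the bounds on PN are max{0,(p₁−p₀)/p₁} ≤ PN ≤ min{1,(1−p₀)/p₁}.
  lower = (p₁ − p₀)/p₁ = 0.666 / 0.87 ≈ 0.7655
  upper = min{1, (1 − p₀)/p₁} = 0.796 / 0.87 ≈ 0.9149

0.766 ≤ PN ≤ 0.915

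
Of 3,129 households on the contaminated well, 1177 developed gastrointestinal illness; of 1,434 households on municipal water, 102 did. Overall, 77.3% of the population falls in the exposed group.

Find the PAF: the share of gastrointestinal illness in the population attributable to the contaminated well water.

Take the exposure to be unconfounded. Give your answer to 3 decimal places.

PAF ≈ 0.768

p₁ = P(outcome | exposed) = 1177/3129 = 0.37616
p₀ = P(outcome | unexposed) = 102/1434 = 0.07113
Overall risk P(Y=1) = π·p₁ + (1−π)·p₀ = 0.773×0.37616 + 0.227×0.07113 = 0.30692.
Under exogeneity, PAF = [P(Y=1) − p₀] / P(Y=1).
PAF = (0.30692 − 0.07113) / 0.30692 ≈ 0.7682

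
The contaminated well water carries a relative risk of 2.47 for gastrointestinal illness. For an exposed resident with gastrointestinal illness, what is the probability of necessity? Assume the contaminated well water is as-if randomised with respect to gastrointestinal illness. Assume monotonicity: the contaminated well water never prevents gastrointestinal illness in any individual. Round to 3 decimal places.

PN ≈ 0.595

Under exogeneity and monotonicity, PN = (RR − 1) / RR = 1 − 1/RR.
PN = (2.47 − 1) / 2.47 = 1.47 / 2.47 ≈ 0.5951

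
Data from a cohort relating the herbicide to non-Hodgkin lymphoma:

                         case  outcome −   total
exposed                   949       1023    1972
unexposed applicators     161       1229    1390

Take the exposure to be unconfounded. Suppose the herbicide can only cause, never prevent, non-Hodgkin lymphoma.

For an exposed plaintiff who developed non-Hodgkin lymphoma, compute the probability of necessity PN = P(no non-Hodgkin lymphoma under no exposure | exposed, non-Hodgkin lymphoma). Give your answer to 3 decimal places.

PN ≈ 0.759

p₁ = P(outcome | exposed) = 949/1972 = 0.48124
p₀ = P(outcome | unexposed) = 161/1390 = 0.11583
Under exogeneity and monotonicity, PN = (p₁ − p₀)/p₁.
PN = (0.48124 − 0.11583) / 0.48124 ≈ 0.7593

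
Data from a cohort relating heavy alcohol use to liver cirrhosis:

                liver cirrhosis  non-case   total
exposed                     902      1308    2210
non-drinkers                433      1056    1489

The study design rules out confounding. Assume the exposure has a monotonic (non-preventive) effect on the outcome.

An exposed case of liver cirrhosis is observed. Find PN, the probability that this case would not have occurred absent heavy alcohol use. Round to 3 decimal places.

p₁ = P(outcome | exposed) = 902/2210 = 0.40814
p₀ = P(outcome | unexposed) = 433/1489 = 0.2908
Under exogeneity and monotonicity, PN = (p₁ − p₀)/p₁.
PN = (0.40814 − 0.2908) / 0.40814 ≈ 0.2875

PN ≈ 0.288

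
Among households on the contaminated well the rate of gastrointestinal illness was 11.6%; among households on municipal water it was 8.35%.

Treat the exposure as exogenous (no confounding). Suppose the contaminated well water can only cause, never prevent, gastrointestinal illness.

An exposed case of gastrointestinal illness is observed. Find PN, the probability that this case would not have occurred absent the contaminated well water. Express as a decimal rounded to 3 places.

PN ≈ 0.280

p₁ = 0.116, p₀ = 0.0835.
Under exogeneity and monotonicity, PN = (p₁ − p₀) / p₁.
PN = (0.116 − 0.0835) / 0.116 = 0.0325 / 0.116 ≈ 0.2802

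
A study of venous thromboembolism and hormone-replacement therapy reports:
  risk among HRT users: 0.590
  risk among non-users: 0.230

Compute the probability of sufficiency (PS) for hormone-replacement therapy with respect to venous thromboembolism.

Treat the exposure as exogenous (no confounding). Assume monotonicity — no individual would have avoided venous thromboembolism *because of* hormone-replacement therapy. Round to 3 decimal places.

PS ≈ 0.468

Let p₁ = 0.59, p₀ = 0.23.
Under exogeneity and monotonicity, PS = (p₁ − p₀) / (1 − p₀).
PS = (0.59 − 0.23) / (1 − 0.23) = 0.36 / 0.77 ≈ 0.4675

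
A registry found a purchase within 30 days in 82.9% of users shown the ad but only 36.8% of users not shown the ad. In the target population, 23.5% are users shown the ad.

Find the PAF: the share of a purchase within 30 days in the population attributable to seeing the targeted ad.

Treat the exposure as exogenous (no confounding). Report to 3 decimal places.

PAF ≈ 0.227

p₁ = 0.829, p₀ = 0.368.
Overall risk P(Y=1) = π·p₁ + (1−π)·p₀ = 0.235×0.829 + 0.765×0.368 = 0.47634.
Under exogeneity, PAF = [P(Y=1) − p₀] / P(Y=1).
PAF = (0.47634 − 0.368) / 0.47634 ≈ 0.2274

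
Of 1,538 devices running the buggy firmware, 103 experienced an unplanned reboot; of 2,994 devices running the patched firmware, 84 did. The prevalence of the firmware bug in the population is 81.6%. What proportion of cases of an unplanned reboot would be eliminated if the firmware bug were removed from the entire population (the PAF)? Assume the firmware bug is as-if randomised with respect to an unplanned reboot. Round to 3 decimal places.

PAF ≈ 0.531

p₁ = P(outcome | exposed) = 103/1538 = 0.06697
p₀ = P(outcome | unexposed) = 84/2994 = 0.028056
Overall risk P(Y=1) = π·p₁ + (1−π)·p₀ = 0.816×0.06697 + 0.184×0.028056 = 0.05981.
Under exogeneity, PAF = [P(Y=1) − p₀] / P(Y=1).
PAF = (0.05981 − 0.028056) / 0.05981 ≈ 0.5309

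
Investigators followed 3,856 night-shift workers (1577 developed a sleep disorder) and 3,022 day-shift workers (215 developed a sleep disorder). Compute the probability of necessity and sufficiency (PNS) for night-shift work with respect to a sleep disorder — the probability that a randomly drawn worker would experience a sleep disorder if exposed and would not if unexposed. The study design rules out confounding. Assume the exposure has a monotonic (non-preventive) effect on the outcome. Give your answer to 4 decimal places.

p₁ = P(outcome | exposed) = 1577/3856 = 0.40897
p₀ = P(outcome | unexposed) = 215/3022 = 0.071145
Under exogeneity and monotonicity, PNS = p₁ − p₀.
PNS = 0.40897 − 0.071145 = 0.33783

PNS ≈ 0.3378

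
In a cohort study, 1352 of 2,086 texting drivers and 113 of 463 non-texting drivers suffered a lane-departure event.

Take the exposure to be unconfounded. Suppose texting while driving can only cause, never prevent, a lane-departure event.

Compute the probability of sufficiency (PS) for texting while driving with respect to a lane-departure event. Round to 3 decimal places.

PS ≈ 0.535

p₁ = P(outcome | exposed) = 1352/2086 = 0.64813
p₀ = P(outcome | unexposed) = 113/463 = 0.24406
Under exogeneity and monotonicity, PS = (p₁ − p₀) / (1 − p₀).
PS = (0.64813 − 0.24406) / (1 − 0.24406) = 0.40407 / 0.75594 ≈ 0.5345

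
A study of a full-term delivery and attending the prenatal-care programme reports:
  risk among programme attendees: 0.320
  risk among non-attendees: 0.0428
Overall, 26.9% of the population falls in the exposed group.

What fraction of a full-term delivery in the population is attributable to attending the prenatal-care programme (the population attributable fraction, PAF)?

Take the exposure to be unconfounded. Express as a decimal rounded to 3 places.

PAF ≈ 0.635

Let p₁ = 0.32, p₀ = 0.0428.
Overall risk P(Y=1) = π·p₁ + (1−π)·p₀ = 0.269×0.32 + 0.731×0.0428 = 0.11737.
Under exogeneity, PAF = [P(Y=1) − p₀] / P(Y=1).
PAF = (0.11737 − 0.0428) / 0.11737 ≈ 0.6353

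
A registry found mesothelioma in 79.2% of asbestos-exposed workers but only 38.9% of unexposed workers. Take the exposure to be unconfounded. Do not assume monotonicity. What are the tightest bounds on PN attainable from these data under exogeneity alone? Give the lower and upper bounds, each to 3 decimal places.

p₁ = 0.792, p₀ = 0.389.
Under exogeneity alone the bounds on PN are max{0,(p₁−p₀)/p₁} ≤ PN ≤ min{1,(1−p₀)/p₁}.
  lower = (p₁ − p₀)/p₁ = 0.403 / 0.792 ≈ 0.5088
  upper = min{1, (1 − p₀)/p₁} = 0.611 / 0.792 ≈ 0.7715

0.509 ≤ PN ≤ 0.771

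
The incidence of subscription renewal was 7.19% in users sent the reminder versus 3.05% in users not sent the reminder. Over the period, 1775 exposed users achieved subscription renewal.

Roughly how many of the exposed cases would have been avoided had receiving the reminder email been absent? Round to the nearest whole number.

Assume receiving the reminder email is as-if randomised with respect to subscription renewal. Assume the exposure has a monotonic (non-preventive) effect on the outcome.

p₁ = 0.0719, p₀ = 0.0305.
PN = (p₁ − p₀)/p₁ = (0.0719 − 0.0305) / 0.0719 ≈ 0.57580.
Attributable cases ≈ PN × (exposed cases) = 0.57580 × 1775 ≈ 1022.04.

about 1022 cases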